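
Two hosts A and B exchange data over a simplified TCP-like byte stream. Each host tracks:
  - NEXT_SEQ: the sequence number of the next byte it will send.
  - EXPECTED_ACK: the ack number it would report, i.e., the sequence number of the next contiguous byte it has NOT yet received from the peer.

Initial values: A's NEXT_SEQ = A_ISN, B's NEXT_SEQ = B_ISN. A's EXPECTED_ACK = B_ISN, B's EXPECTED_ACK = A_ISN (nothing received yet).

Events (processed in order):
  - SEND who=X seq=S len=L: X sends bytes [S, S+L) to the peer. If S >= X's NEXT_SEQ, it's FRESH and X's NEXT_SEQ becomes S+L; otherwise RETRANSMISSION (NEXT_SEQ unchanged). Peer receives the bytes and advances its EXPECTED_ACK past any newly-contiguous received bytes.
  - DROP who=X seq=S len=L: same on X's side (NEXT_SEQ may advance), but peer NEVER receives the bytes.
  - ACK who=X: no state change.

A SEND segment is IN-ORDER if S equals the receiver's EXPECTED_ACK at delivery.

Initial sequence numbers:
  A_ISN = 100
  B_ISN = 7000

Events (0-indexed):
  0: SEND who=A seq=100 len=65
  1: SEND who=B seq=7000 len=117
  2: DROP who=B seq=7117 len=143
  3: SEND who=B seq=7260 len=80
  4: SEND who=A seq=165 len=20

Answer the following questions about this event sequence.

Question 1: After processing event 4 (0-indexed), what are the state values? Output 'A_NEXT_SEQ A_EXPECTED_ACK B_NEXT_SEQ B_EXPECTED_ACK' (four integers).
After event 0: A_seq=165 A_ack=7000 B_seq=7000 B_ack=165
After event 1: A_seq=165 A_ack=7117 B_seq=7117 B_ack=165
After event 2: A_seq=165 A_ack=7117 B_seq=7260 B_ack=165
After event 3: A_seq=165 A_ack=7117 B_seq=7340 B_ack=165
After event 4: A_seq=185 A_ack=7117 B_seq=7340 B_ack=185

185 7117 7340 185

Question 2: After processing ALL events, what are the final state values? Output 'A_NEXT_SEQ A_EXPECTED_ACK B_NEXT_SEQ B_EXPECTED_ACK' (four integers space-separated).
Answer: 185 7117 7340 185

Derivation:
After event 0: A_seq=165 A_ack=7000 B_seq=7000 B_ack=165
After event 1: A_seq=165 A_ack=7117 B_seq=7117 B_ack=165
After event 2: A_seq=165 A_ack=7117 B_seq=7260 B_ack=165
After event 3: A_seq=165 A_ack=7117 B_seq=7340 B_ack=165
After event 4: A_seq=185 A_ack=7117 B_seq=7340 B_ack=185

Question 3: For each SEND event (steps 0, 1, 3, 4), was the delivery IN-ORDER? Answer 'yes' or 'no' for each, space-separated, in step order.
Step 0: SEND seq=100 -> in-order
Step 1: SEND seq=7000 -> in-order
Step 3: SEND seq=7260 -> out-of-order
Step 4: SEND seq=165 -> in-order

Answer: yes yes no yes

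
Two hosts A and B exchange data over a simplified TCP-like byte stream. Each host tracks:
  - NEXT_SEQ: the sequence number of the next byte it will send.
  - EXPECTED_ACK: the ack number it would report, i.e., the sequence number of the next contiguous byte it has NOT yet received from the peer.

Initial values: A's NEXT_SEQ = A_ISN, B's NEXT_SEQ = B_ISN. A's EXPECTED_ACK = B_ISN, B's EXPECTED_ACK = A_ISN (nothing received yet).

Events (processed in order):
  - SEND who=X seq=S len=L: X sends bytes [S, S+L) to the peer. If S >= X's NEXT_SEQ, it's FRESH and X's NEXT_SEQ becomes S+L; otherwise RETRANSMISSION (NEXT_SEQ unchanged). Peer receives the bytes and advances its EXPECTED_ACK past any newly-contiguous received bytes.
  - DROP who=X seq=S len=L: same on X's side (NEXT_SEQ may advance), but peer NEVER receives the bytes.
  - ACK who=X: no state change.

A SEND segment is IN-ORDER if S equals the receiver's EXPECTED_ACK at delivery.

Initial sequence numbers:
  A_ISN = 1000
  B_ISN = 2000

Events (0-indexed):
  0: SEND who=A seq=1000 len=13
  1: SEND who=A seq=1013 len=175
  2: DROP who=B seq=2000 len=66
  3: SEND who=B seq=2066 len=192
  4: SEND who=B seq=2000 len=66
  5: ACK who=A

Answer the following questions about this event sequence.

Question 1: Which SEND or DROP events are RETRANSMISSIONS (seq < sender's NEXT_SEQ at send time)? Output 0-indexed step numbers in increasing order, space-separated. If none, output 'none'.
Step 0: SEND seq=1000 -> fresh
Step 1: SEND seq=1013 -> fresh
Step 2: DROP seq=2000 -> fresh
Step 3: SEND seq=2066 -> fresh
Step 4: SEND seq=2000 -> retransmit

Answer: 4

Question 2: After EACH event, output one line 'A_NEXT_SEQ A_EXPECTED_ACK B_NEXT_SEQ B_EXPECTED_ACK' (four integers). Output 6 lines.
1013 2000 2000 1013
1188 2000 2000 1188
1188 2000 2066 1188
1188 2000 2258 1188
1188 2258 2258 1188
1188 2258 2258 1188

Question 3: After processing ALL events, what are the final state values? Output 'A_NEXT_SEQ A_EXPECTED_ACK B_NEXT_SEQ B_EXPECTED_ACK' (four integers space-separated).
Answer: 1188 2258 2258 1188

Derivation:
After event 0: A_seq=1013 A_ack=2000 B_seq=2000 B_ack=1013
After event 1: A_seq=1188 A_ack=2000 B_seq=2000 B_ack=1188
After event 2: A_seq=1188 A_ack=2000 B_seq=2066 B_ack=1188
After event 3: A_seq=1188 A_ack=2000 B_seq=2258 B_ack=1188
After event 4: A_seq=1188 A_ack=2258 B_seq=2258 B_ack=1188
After event 5: A_seq=1188 A_ack=2258 B_seq=2258 B_ack=1188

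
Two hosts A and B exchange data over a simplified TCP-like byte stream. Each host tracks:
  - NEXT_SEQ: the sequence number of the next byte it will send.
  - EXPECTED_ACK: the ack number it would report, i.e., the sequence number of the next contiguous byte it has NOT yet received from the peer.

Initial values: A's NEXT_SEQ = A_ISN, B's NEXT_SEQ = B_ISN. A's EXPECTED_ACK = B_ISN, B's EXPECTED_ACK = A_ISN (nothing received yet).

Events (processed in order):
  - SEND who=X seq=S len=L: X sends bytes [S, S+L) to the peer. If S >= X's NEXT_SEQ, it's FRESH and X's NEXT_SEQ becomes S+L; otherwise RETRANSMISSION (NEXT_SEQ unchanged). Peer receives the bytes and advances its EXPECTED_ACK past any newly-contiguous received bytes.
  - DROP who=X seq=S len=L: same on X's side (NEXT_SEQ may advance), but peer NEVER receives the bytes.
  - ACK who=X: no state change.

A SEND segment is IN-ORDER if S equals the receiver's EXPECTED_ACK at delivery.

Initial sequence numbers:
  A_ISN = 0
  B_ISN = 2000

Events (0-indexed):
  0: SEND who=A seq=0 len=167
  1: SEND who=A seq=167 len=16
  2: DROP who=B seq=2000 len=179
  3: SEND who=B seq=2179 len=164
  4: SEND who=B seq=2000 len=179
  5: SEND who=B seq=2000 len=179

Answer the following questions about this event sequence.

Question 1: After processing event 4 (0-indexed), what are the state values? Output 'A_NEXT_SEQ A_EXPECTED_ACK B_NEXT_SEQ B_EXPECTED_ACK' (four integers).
After event 0: A_seq=167 A_ack=2000 B_seq=2000 B_ack=167
After event 1: A_seq=183 A_ack=2000 B_seq=2000 B_ack=183
After event 2: A_seq=183 A_ack=2000 B_seq=2179 B_ack=183
After event 3: A_seq=183 A_ack=2000 B_seq=2343 B_ack=183
After event 4: A_seq=183 A_ack=2343 B_seq=2343 B_ack=183

183 2343 2343 183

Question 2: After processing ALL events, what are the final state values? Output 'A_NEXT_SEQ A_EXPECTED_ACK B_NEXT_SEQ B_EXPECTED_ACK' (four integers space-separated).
Answer: 183 2343 2343 183

Derivation:
After event 0: A_seq=167 A_ack=2000 B_seq=2000 B_ack=167
After event 1: A_seq=183 A_ack=2000 B_seq=2000 B_ack=183
After event 2: A_seq=183 A_ack=2000 B_seq=2179 B_ack=183
After event 3: A_seq=183 A_ack=2000 B_seq=2343 B_ack=183
After event 4: A_seq=183 A_ack=2343 B_seq=2343 B_ack=183
After event 5: A_seq=183 A_ack=2343 B_seq=2343 B_ack=183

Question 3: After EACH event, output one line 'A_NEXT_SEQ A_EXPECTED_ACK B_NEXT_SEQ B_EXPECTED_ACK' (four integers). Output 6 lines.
167 2000 2000 167
183 2000 2000 183
183 2000 2179 183
183 2000 2343 183
183 2343 2343 183
183 2343 2343 183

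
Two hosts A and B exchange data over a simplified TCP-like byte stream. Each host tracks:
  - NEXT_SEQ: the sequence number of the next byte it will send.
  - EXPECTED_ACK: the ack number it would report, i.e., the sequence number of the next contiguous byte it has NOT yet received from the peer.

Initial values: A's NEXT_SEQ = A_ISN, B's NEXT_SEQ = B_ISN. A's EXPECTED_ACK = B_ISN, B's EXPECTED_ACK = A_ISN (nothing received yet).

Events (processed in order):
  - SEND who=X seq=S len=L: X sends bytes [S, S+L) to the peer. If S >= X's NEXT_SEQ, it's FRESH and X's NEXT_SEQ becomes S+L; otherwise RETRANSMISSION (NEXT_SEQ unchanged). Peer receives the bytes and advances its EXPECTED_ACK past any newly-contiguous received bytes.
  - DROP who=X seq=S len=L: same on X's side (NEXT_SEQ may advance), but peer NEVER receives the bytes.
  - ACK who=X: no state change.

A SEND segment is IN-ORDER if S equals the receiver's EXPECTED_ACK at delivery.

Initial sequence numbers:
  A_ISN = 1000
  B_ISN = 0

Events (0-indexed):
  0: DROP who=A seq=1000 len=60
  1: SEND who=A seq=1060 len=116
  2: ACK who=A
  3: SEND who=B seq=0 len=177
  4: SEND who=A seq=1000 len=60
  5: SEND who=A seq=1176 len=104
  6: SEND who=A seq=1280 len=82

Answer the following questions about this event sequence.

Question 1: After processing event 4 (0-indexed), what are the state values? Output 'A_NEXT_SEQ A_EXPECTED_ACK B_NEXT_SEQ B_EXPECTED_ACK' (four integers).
After event 0: A_seq=1060 A_ack=0 B_seq=0 B_ack=1000
After event 1: A_seq=1176 A_ack=0 B_seq=0 B_ack=1000
After event 2: A_seq=1176 A_ack=0 B_seq=0 B_ack=1000
After event 3: A_seq=1176 A_ack=177 B_seq=177 B_ack=1000
After event 4: A_seq=1176 A_ack=177 B_seq=177 B_ack=1176

1176 177 177 1176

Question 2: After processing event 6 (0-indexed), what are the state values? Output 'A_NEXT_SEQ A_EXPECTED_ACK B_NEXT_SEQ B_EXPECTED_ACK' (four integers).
After event 0: A_seq=1060 A_ack=0 B_seq=0 B_ack=1000
After event 1: A_seq=1176 A_ack=0 B_seq=0 B_ack=1000
After event 2: A_seq=1176 A_ack=0 B_seq=0 B_ack=1000
After event 3: A_seq=1176 A_ack=177 B_seq=177 B_ack=1000
After event 4: A_seq=1176 A_ack=177 B_seq=177 B_ack=1176
After event 5: A_seq=1280 A_ack=177 B_seq=177 B_ack=1280
After event 6: A_seq=1362 A_ack=177 B_seq=177 B_ack=1362

1362 177 177 1362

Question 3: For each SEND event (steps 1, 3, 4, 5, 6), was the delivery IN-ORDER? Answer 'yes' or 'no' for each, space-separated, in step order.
Step 1: SEND seq=1060 -> out-of-order
Step 3: SEND seq=0 -> in-order
Step 4: SEND seq=1000 -> in-order
Step 5: SEND seq=1176 -> in-order
Step 6: SEND seq=1280 -> in-order

Answer: no yes yes yes yes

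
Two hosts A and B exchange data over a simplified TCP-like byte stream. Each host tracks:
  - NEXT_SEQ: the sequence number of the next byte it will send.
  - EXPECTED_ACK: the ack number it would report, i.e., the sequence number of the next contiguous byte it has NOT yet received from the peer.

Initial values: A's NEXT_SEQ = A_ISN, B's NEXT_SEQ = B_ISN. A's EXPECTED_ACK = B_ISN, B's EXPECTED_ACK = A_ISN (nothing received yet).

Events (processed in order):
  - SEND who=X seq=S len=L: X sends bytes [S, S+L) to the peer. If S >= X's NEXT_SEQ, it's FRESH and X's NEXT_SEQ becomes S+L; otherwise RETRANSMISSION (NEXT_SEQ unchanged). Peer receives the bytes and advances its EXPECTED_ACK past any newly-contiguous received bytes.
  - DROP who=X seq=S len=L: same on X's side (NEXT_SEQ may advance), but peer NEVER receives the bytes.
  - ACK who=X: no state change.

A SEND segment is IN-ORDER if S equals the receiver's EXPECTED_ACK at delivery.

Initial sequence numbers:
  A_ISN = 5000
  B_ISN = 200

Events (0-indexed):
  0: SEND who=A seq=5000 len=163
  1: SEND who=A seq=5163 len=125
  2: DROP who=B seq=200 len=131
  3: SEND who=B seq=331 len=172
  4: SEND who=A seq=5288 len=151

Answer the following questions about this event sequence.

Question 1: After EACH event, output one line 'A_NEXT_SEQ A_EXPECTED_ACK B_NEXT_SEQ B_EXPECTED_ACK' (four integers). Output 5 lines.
5163 200 200 5163
5288 200 200 5288
5288 200 331 5288
5288 200 503 5288
5439 200 503 5439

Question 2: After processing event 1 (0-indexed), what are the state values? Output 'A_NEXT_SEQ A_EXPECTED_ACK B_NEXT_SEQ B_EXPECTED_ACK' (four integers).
After event 0: A_seq=5163 A_ack=200 B_seq=200 B_ack=5163
After event 1: A_seq=5288 A_ack=200 B_seq=200 B_ack=5288

5288 200 200 5288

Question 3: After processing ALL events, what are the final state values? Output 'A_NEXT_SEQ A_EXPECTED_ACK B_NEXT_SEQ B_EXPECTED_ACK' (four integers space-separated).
After event 0: A_seq=5163 A_ack=200 B_seq=200 B_ack=5163
After event 1: A_seq=5288 A_ack=200 B_seq=200 B_ack=5288
After event 2: A_seq=5288 A_ack=200 B_seq=331 B_ack=5288
After event 3: A_seq=5288 A_ack=200 B_seq=503 B_ack=5288
After event 4: A_seq=5439 A_ack=200 B_seq=503 B_ack=5439

Answer: 5439 200 503 5439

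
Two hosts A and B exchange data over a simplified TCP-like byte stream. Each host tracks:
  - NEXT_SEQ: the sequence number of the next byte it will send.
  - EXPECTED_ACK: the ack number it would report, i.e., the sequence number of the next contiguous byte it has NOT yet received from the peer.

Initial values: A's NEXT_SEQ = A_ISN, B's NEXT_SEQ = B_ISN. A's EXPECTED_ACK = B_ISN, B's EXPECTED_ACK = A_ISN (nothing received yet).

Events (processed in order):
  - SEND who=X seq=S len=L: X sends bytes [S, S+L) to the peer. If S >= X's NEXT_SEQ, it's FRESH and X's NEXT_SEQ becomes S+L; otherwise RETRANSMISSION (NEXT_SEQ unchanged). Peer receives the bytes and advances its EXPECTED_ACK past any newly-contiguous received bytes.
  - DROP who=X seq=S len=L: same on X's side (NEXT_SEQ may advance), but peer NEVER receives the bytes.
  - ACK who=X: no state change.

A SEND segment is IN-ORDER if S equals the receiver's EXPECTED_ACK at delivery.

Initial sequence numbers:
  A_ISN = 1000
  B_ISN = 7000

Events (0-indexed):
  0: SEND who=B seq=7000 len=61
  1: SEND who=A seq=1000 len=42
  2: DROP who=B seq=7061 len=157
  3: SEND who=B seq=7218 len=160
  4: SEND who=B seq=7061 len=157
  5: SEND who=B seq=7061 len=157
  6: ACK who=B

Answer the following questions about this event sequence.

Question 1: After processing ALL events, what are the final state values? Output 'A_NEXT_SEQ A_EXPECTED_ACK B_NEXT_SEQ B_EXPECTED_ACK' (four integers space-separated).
After event 0: A_seq=1000 A_ack=7061 B_seq=7061 B_ack=1000
After event 1: A_seq=1042 A_ack=7061 B_seq=7061 B_ack=1042
After event 2: A_seq=1042 A_ack=7061 B_seq=7218 B_ack=1042
After event 3: A_seq=1042 A_ack=7061 B_seq=7378 B_ack=1042
After event 4: A_seq=1042 A_ack=7378 B_seq=7378 B_ack=1042
After event 5: A_seq=1042 A_ack=7378 B_seq=7378 B_ack=1042
After event 6: A_seq=1042 A_ack=7378 B_seq=7378 B_ack=1042

Answer: 1042 7378 7378 1042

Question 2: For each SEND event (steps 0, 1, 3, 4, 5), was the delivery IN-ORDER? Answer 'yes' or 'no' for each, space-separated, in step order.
Answer: yes yes no yes no

Derivation:
Step 0: SEND seq=7000 -> in-order
Step 1: SEND seq=1000 -> in-order
Step 3: SEND seq=7218 -> out-of-order
Step 4: SEND seq=7061 -> in-order
Step 5: SEND seq=7061 -> out-of-order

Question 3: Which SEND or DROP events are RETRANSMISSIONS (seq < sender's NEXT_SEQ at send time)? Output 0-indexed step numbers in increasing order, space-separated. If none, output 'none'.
Step 0: SEND seq=7000 -> fresh
Step 1: SEND seq=1000 -> fresh
Step 2: DROP seq=7061 -> fresh
Step 3: SEND seq=7218 -> fresh
Step 4: SEND seq=7061 -> retransmit
Step 5: SEND seq=7061 -> retransmit

Answer: 4 5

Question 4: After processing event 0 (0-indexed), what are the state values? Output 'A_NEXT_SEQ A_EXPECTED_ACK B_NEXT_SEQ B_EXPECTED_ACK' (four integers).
After event 0: A_seq=1000 A_ack=7061 B_seq=7061 B_ack=1000

1000 7061 7061 1000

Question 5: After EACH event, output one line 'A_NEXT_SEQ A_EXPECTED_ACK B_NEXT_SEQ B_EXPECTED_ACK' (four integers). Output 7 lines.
1000 7061 7061 1000
1042 7061 7061 1042
1042 7061 7218 1042
1042 7061 7378 1042
1042 7378 7378 1042
1042 7378 7378 1042
1042 7378 7378 1042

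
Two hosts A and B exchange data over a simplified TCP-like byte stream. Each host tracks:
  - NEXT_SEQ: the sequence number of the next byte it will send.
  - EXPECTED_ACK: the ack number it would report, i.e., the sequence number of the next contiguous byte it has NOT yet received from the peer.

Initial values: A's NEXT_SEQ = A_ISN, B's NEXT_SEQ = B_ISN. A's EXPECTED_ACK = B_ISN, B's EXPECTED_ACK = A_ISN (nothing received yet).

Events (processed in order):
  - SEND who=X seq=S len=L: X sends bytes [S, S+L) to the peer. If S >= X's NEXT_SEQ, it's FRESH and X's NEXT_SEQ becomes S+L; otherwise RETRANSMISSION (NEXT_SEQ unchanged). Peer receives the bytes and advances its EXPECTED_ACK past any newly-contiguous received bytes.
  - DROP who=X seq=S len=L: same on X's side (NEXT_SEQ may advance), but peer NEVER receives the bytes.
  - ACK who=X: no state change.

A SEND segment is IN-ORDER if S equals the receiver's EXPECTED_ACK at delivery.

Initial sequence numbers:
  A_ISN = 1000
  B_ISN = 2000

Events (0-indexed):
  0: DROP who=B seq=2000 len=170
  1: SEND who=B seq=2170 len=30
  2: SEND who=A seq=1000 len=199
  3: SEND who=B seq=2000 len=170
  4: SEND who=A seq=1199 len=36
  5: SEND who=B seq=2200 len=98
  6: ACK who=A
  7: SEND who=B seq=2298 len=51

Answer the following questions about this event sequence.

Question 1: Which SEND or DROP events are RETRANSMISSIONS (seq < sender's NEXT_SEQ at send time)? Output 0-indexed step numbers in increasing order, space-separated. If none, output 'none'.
Answer: 3

Derivation:
Step 0: DROP seq=2000 -> fresh
Step 1: SEND seq=2170 -> fresh
Step 2: SEND seq=1000 -> fresh
Step 3: SEND seq=2000 -> retransmit
Step 4: SEND seq=1199 -> fresh
Step 5: SEND seq=2200 -> fresh
Step 7: SEND seq=2298 -> fresh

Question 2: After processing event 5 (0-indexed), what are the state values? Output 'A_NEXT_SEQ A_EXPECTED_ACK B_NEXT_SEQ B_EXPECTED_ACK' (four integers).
After event 0: A_seq=1000 A_ack=2000 B_seq=2170 B_ack=1000
After event 1: A_seq=1000 A_ack=2000 B_seq=2200 B_ack=1000
After event 2: A_seq=1199 A_ack=2000 B_seq=2200 B_ack=1199
After event 3: A_seq=1199 A_ack=2200 B_seq=2200 B_ack=1199
After event 4: A_seq=1235 A_ack=2200 B_seq=2200 B_ack=1235
After event 5: A_seq=1235 A_ack=2298 B_seq=2298 B_ack=1235

1235 2298 2298 1235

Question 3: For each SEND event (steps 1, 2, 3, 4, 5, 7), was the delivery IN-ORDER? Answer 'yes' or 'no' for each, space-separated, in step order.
Step 1: SEND seq=2170 -> out-of-order
Step 2: SEND seq=1000 -> in-order
Step 3: SEND seq=2000 -> in-order
Step 4: SEND seq=1199 -> in-order
Step 5: SEND seq=2200 -> in-order
Step 7: SEND seq=2298 -> in-order

Answer: no yes yes yes yes yes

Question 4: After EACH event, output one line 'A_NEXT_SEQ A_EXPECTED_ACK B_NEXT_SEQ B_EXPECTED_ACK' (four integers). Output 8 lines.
1000 2000 2170 1000
1000 2000 2200 1000
1199 2000 2200 1199
1199 2200 2200 1199
1235 2200 2200 1235
1235 2298 2298 1235
1235 2298 2298 1235
1235 2349 2349 1235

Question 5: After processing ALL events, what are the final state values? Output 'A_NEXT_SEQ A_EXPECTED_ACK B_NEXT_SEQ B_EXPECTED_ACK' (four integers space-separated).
Answer: 1235 2349 2349 1235

Derivation:
After event 0: A_seq=1000 A_ack=2000 B_seq=2170 B_ack=1000
After event 1: A_seq=1000 A_ack=2000 B_seq=2200 B_ack=1000
After event 2: A_seq=1199 A_ack=2000 B_seq=2200 B_ack=1199
After event 3: A_seq=1199 A_ack=2200 B_seq=2200 B_ack=1199
After event 4: A_seq=1235 A_ack=2200 B_seq=2200 B_ack=1235
After event 5: A_seq=1235 A_ack=2298 B_seq=2298 B_ack=1235
After event 6: A_seq=1235 A_ack=2298 B_seq=2298 B_ack=1235
After event 7: A_seq=1235 A_ack=2349 B_seq=2349 B_ack=1235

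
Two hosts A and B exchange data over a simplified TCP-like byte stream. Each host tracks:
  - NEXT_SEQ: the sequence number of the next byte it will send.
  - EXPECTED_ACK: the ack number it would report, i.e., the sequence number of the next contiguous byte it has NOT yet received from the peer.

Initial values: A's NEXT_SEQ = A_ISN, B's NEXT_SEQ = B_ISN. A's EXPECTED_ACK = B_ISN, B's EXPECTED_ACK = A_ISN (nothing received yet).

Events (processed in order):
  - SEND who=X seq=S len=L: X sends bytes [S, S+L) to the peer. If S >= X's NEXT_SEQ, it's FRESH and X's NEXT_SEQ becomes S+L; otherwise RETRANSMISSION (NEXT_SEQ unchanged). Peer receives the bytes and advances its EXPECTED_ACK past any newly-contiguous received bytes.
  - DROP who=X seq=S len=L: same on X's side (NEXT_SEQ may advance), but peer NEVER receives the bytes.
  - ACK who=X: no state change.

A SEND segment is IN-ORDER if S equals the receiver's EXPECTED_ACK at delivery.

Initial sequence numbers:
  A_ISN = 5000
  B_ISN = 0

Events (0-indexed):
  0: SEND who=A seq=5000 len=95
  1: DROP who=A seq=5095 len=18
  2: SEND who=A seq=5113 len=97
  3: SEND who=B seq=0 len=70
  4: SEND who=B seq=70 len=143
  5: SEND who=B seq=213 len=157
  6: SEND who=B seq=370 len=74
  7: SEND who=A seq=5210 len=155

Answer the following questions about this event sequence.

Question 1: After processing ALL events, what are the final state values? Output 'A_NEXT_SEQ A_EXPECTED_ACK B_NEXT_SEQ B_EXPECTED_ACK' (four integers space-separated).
Answer: 5365 444 444 5095

Derivation:
After event 0: A_seq=5095 A_ack=0 B_seq=0 B_ack=5095
After event 1: A_seq=5113 A_ack=0 B_seq=0 B_ack=5095
After event 2: A_seq=5210 A_ack=0 B_seq=0 B_ack=5095
After event 3: A_seq=5210 A_ack=70 B_seq=70 B_ack=5095
After event 4: A_seq=5210 A_ack=213 B_seq=213 B_ack=5095
After event 5: A_seq=5210 A_ack=370 B_seq=370 B_ack=5095
After event 6: A_seq=5210 A_ack=444 B_seq=444 B_ack=5095
After event 7: A_seq=5365 A_ack=444 B_seq=444 B_ack=5095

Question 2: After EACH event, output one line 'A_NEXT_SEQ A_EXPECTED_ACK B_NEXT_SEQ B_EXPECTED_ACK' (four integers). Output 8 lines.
5095 0 0 5095
5113 0 0 5095
5210 0 0 5095
5210 70 70 5095
5210 213 213 5095
5210 370 370 5095
5210 444 444 5095
5365 444 444 5095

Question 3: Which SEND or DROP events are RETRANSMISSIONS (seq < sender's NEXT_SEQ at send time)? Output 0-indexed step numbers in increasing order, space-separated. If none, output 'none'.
Step 0: SEND seq=5000 -> fresh
Step 1: DROP seq=5095 -> fresh
Step 2: SEND seq=5113 -> fresh
Step 3: SEND seq=0 -> fresh
Step 4: SEND seq=70 -> fresh
Step 5: SEND seq=213 -> fresh
Step 6: SEND seq=370 -> fresh
Step 7: SEND seq=5210 -> fresh

Answer: none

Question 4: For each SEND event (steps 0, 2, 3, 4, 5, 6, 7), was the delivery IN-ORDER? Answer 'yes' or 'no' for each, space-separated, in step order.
Answer: yes no yes yes yes yes no

Derivation:
Step 0: SEND seq=5000 -> in-order
Step 2: SEND seq=5113 -> out-of-order
Step 3: SEND seq=0 -> in-order
Step 4: SEND seq=70 -> in-order
Step 5: SEND seq=213 -> in-order
Step 6: SEND seq=370 -> in-order
Step 7: SEND seq=5210 -> out-of-order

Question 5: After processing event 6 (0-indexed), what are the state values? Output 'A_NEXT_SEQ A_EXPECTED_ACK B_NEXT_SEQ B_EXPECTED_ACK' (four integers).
After event 0: A_seq=5095 A_ack=0 B_seq=0 B_ack=5095
After event 1: A_seq=5113 A_ack=0 B_seq=0 B_ack=5095
After event 2: A_seq=5210 A_ack=0 B_seq=0 B_ack=5095
After event 3: A_seq=5210 A_ack=70 B_seq=70 B_ack=5095
After event 4: A_seq=5210 A_ack=213 B_seq=213 B_ack=5095
After event 5: A_seq=5210 A_ack=370 B_seq=370 B_ack=5095
After event 6: A_seq=5210 A_ack=444 B_seq=444 B_ack=5095

5210 444 444 5095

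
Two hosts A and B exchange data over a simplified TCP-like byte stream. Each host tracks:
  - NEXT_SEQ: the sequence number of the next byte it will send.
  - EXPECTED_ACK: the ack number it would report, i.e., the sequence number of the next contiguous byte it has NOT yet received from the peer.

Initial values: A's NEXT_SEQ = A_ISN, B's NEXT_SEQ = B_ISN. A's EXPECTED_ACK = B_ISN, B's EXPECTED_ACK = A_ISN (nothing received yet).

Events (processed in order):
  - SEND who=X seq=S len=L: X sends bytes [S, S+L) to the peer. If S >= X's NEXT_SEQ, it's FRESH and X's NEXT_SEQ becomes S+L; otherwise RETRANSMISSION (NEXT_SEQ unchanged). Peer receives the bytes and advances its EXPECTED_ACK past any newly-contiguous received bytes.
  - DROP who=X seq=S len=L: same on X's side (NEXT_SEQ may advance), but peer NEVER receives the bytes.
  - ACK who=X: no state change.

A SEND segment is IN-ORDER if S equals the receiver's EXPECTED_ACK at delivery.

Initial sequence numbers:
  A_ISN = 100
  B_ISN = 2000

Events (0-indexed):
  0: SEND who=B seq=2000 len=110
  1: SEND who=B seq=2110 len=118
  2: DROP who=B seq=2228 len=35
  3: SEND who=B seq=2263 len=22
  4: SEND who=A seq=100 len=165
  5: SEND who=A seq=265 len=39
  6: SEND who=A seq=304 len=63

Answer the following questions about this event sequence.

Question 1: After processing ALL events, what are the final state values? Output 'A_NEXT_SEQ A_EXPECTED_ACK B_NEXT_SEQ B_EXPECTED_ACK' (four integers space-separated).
Answer: 367 2228 2285 367

Derivation:
After event 0: A_seq=100 A_ack=2110 B_seq=2110 B_ack=100
After event 1: A_seq=100 A_ack=2228 B_seq=2228 B_ack=100
After event 2: A_seq=100 A_ack=2228 B_seq=2263 B_ack=100
After event 3: A_seq=100 A_ack=2228 B_seq=2285 B_ack=100
After event 4: A_seq=265 A_ack=2228 B_seq=2285 B_ack=265
After event 5: A_seq=304 A_ack=2228 B_seq=2285 B_ack=304
After event 6: A_seq=367 A_ack=2228 B_seq=2285 B_ack=367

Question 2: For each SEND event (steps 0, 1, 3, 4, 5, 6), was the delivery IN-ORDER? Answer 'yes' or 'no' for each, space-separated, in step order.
Step 0: SEND seq=2000 -> in-order
Step 1: SEND seq=2110 -> in-order
Step 3: SEND seq=2263 -> out-of-order
Step 4: SEND seq=100 -> in-order
Step 5: SEND seq=265 -> in-order
Step 6: SEND seq=304 -> in-order

Answer: yes yes no yes yes yes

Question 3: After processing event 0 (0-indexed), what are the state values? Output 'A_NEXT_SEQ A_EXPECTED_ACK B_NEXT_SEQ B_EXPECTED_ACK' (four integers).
After event 0: A_seq=100 A_ack=2110 B_seq=2110 B_ack=100

100 2110 2110 100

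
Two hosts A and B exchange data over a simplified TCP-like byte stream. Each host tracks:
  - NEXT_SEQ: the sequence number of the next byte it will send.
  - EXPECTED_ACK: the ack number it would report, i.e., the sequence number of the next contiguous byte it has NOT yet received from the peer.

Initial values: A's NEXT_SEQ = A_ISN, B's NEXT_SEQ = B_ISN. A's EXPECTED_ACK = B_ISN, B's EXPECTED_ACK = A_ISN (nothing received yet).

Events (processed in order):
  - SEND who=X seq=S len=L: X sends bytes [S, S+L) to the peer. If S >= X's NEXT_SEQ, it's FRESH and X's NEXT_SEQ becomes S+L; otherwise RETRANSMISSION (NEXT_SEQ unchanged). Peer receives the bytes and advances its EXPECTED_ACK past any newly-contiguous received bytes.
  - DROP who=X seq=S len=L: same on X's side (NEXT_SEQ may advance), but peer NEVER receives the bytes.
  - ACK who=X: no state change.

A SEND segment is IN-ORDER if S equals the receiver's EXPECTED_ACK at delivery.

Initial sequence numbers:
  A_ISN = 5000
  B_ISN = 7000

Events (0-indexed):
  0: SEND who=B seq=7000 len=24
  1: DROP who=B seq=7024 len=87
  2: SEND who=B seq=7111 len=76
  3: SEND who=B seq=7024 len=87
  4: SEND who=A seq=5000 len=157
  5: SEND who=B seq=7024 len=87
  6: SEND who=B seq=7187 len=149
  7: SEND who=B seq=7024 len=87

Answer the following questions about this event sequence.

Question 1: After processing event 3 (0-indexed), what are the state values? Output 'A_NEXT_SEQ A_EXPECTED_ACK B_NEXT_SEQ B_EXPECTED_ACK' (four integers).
After event 0: A_seq=5000 A_ack=7024 B_seq=7024 B_ack=5000
After event 1: A_seq=5000 A_ack=7024 B_seq=7111 B_ack=5000
After event 2: A_seq=5000 A_ack=7024 B_seq=7187 B_ack=5000
After event 3: A_seq=5000 A_ack=7187 B_seq=7187 B_ack=5000

5000 7187 7187 5000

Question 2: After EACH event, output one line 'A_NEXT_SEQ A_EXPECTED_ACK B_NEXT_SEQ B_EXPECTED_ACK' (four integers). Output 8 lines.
5000 7024 7024 5000
5000 7024 7111 5000
5000 7024 7187 5000
5000 7187 7187 5000
5157 7187 7187 5157
5157 7187 7187 5157
5157 7336 7336 5157
5157 7336 7336 5157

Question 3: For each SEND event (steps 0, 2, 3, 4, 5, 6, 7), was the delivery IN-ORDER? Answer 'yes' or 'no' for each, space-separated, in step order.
Step 0: SEND seq=7000 -> in-order
Step 2: SEND seq=7111 -> out-of-order
Step 3: SEND seq=7024 -> in-order
Step 4: SEND seq=5000 -> in-order
Step 5: SEND seq=7024 -> out-of-order
Step 6: SEND seq=7187 -> in-order
Step 7: SEND seq=7024 -> out-of-order

Answer: yes no yes yes no yes no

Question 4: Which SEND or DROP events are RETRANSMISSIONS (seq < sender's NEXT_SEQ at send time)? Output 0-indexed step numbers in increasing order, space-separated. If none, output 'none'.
Answer: 3 5 7

Derivation:
Step 0: SEND seq=7000 -> fresh
Step 1: DROP seq=7024 -> fresh
Step 2: SEND seq=7111 -> fresh
Step 3: SEND seq=7024 -> retransmit
Step 4: SEND seq=5000 -> fresh
Step 5: SEND seq=7024 -> retransmit
Step 6: SEND seq=7187 -> fresh
Step 7: SEND seq=7024 -> retransmit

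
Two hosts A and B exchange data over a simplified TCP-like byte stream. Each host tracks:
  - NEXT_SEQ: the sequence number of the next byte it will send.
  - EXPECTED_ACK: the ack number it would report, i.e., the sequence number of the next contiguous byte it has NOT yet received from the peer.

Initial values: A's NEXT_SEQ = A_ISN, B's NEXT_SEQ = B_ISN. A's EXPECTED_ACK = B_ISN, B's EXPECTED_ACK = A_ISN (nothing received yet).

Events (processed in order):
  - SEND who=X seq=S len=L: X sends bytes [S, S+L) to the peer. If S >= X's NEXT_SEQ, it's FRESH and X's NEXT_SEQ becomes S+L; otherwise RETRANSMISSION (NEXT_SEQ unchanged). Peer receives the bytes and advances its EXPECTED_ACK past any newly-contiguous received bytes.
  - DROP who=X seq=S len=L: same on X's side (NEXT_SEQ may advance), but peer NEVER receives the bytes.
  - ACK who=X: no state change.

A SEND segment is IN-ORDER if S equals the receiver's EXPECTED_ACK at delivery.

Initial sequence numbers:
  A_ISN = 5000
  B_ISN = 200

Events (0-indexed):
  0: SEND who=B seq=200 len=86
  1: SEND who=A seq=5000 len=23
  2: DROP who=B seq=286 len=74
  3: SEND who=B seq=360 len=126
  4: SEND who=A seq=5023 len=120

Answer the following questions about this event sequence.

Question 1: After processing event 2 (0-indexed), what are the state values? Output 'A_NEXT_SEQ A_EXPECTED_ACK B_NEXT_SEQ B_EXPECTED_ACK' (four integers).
After event 0: A_seq=5000 A_ack=286 B_seq=286 B_ack=5000
After event 1: A_seq=5023 A_ack=286 B_seq=286 B_ack=5023
After event 2: A_seq=5023 A_ack=286 B_seq=360 B_ack=5023

5023 286 360 5023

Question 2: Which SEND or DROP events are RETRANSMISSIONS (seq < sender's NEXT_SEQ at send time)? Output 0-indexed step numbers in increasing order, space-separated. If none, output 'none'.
Answer: none

Derivation:
Step 0: SEND seq=200 -> fresh
Step 1: SEND seq=5000 -> fresh
Step 2: DROP seq=286 -> fresh
Step 3: SEND seq=360 -> fresh
Step 4: SEND seq=5023 -> fresh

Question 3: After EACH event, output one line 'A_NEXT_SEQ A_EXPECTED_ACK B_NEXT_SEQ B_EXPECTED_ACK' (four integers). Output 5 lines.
5000 286 286 5000
5023 286 286 5023
5023 286 360 5023
5023 286 486 5023
5143 286 486 5143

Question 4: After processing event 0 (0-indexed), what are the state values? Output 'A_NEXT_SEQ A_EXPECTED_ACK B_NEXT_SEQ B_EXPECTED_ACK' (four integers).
After event 0: A_seq=5000 A_ack=286 B_seq=286 B_ack=5000

5000 286 286 5000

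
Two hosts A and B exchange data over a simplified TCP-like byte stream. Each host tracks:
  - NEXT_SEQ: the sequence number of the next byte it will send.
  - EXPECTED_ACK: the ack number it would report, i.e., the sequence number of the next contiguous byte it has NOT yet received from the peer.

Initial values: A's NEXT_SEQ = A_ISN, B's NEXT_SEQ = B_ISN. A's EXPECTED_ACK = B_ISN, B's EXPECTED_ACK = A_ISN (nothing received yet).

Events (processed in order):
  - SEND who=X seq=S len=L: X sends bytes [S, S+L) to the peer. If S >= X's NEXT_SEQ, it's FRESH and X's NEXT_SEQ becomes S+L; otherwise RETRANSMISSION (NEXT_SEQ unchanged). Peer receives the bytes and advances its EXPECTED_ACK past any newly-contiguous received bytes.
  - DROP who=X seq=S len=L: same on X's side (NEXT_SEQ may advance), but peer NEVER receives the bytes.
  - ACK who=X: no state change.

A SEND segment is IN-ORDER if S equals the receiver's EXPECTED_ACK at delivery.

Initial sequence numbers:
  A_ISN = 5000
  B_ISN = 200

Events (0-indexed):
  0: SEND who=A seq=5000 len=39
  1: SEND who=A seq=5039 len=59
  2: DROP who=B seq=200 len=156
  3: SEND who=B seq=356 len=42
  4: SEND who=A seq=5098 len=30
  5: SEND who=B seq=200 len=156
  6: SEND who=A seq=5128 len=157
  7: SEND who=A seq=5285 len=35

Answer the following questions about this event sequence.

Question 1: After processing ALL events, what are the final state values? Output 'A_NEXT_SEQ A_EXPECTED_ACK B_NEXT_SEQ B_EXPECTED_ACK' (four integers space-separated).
Answer: 5320 398 398 5320

Derivation:
After event 0: A_seq=5039 A_ack=200 B_seq=200 B_ack=5039
After event 1: A_seq=5098 A_ack=200 B_seq=200 B_ack=5098
After event 2: A_seq=5098 A_ack=200 B_seq=356 B_ack=5098
After event 3: A_seq=5098 A_ack=200 B_seq=398 B_ack=5098
After event 4: A_seq=5128 A_ack=200 B_seq=398 B_ack=5128
After event 5: A_seq=5128 A_ack=398 B_seq=398 B_ack=5128
After event 6: A_seq=5285 A_ack=398 B_seq=398 B_ack=5285
After event 7: A_seq=5320 A_ack=398 B_seq=398 B_ack=5320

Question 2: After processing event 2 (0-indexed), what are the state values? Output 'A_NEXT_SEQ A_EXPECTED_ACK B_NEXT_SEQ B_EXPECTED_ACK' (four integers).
After event 0: A_seq=5039 A_ack=200 B_seq=200 B_ack=5039
After event 1: A_seq=5098 A_ack=200 B_seq=200 B_ack=5098
After event 2: A_seq=5098 A_ack=200 B_seq=356 B_ack=5098

5098 200 356 5098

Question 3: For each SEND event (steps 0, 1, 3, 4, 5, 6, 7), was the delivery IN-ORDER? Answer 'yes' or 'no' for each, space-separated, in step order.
Step 0: SEND seq=5000 -> in-order
Step 1: SEND seq=5039 -> in-order
Step 3: SEND seq=356 -> out-of-order
Step 4: SEND seq=5098 -> in-order
Step 5: SEND seq=200 -> in-order
Step 6: SEND seq=5128 -> in-order
Step 7: SEND seq=5285 -> in-order

Answer: yes yes no yes yes yes yes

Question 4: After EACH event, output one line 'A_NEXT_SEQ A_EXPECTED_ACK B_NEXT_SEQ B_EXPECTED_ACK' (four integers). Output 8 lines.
5039 200 200 5039
5098 200 200 5098
5098 200 356 5098
5098 200 398 5098
5128 200 398 5128
5128 398 398 5128
5285 398 398 5285
5320 398 398 5320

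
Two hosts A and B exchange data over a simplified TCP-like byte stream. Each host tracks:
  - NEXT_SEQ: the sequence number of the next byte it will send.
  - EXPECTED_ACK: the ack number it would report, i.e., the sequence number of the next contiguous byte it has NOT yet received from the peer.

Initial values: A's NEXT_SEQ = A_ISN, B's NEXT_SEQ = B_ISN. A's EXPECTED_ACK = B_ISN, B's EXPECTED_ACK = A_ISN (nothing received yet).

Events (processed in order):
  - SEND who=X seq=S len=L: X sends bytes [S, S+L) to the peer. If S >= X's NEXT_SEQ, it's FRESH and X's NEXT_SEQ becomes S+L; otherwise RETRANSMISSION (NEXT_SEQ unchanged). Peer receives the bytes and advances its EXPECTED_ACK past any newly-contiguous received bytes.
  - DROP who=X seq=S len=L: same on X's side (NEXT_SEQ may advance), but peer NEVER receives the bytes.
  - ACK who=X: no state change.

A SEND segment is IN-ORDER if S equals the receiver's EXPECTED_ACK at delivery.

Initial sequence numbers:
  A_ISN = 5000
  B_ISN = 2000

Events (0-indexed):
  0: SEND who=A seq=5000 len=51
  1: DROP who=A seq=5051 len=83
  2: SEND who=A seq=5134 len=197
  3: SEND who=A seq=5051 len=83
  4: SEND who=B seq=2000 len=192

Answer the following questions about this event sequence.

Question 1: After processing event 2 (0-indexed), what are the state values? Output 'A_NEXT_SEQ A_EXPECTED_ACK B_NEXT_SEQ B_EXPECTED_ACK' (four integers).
After event 0: A_seq=5051 A_ack=2000 B_seq=2000 B_ack=5051
After event 1: A_seq=5134 A_ack=2000 B_seq=2000 B_ack=5051
After event 2: A_seq=5331 A_ack=2000 B_seq=2000 B_ack=5051

5331 2000 2000 5051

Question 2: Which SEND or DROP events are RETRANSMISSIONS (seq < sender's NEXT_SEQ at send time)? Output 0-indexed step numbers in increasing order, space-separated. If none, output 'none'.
Step 0: SEND seq=5000 -> fresh
Step 1: DROP seq=5051 -> fresh
Step 2: SEND seq=5134 -> fresh
Step 3: SEND seq=5051 -> retransmit
Step 4: SEND seq=2000 -> fresh

Answer: 3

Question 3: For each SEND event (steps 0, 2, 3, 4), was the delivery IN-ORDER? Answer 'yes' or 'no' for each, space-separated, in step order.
Step 0: SEND seq=5000 -> in-order
Step 2: SEND seq=5134 -> out-of-order
Step 3: SEND seq=5051 -> in-order
Step 4: SEND seq=2000 -> in-order

Answer: yes no yes yes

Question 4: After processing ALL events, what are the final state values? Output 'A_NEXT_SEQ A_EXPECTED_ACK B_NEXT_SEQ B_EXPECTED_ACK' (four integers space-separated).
Answer: 5331 2192 2192 5331

Derivation:
After event 0: A_seq=5051 A_ack=2000 B_seq=2000 B_ack=5051
After event 1: A_seq=5134 A_ack=2000 B_seq=2000 B_ack=5051
After event 2: A_seq=5331 A_ack=2000 B_seq=2000 B_ack=5051
After event 3: A_seq=5331 A_ack=2000 B_seq=2000 B_ack=5331
After event 4: A_seq=5331 A_ack=2192 B_seq=2192 B_ack=5331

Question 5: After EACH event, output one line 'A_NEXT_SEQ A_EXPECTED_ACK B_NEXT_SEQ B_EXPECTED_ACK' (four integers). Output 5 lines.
5051 2000 2000 5051
5134 2000 2000 5051
5331 2000 2000 5051
5331 2000 2000 5331
5331 2192 2192 5331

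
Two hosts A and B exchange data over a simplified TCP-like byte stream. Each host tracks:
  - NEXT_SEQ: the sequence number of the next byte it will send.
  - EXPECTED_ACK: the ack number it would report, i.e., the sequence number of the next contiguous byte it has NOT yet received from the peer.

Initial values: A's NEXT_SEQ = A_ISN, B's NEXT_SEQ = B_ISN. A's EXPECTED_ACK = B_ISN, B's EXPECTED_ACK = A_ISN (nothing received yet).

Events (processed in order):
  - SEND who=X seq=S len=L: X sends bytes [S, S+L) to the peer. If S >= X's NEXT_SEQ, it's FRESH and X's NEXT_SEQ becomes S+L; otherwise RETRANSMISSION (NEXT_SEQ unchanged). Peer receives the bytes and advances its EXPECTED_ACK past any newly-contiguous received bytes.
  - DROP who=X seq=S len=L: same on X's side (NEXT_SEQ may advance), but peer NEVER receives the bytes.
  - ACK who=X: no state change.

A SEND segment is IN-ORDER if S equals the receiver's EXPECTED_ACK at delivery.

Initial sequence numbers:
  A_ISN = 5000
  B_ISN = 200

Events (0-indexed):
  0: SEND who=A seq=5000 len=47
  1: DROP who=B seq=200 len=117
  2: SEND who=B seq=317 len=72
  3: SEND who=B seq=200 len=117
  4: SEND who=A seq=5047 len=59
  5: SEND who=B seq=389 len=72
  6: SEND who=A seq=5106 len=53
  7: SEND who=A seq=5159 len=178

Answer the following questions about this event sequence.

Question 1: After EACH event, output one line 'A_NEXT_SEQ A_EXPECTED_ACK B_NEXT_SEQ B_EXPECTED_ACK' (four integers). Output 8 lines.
5047 200 200 5047
5047 200 317 5047
5047 200 389 5047
5047 389 389 5047
5106 389 389 5106
5106 461 461 5106
5159 461 461 5159
5337 461 461 5337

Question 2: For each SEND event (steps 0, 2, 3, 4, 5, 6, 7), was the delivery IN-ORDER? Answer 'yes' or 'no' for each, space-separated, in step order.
Step 0: SEND seq=5000 -> in-order
Step 2: SEND seq=317 -> out-of-order
Step 3: SEND seq=200 -> in-order
Step 4: SEND seq=5047 -> in-order
Step 5: SEND seq=389 -> in-order
Step 6: SEND seq=5106 -> in-order
Step 7: SEND seq=5159 -> in-order

Answer: yes no yes yes yes yes yes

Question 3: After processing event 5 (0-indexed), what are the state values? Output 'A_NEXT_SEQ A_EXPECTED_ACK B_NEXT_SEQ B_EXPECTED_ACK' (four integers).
After event 0: A_seq=5047 A_ack=200 B_seq=200 B_ack=5047
After event 1: A_seq=5047 A_ack=200 B_seq=317 B_ack=5047
After event 2: A_seq=5047 A_ack=200 B_seq=389 B_ack=5047
After event 3: A_seq=5047 A_ack=389 B_seq=389 B_ack=5047
After event 4: A_seq=5106 A_ack=389 B_seq=389 B_ack=5106
After event 5: A_seq=5106 A_ack=461 B_seq=461 B_ack=5106

5106 461 461 5106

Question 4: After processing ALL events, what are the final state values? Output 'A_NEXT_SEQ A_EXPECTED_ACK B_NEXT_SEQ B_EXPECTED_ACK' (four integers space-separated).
After event 0: A_seq=5047 A_ack=200 B_seq=200 B_ack=5047
After event 1: A_seq=5047 A_ack=200 B_seq=317 B_ack=5047
After event 2: A_seq=5047 A_ack=200 B_seq=389 B_ack=5047
After event 3: A_seq=5047 A_ack=389 B_seq=389 B_ack=5047
After event 4: A_seq=5106 A_ack=389 B_seq=389 B_ack=5106
After event 5: A_seq=5106 A_ack=461 B_seq=461 B_ack=5106
After event 6: A_seq=5159 A_ack=461 B_seq=461 B_ack=5159
After event 7: A_seq=5337 A_ack=461 B_seq=461 B_ack=5337

Answer: 5337 461 461 5337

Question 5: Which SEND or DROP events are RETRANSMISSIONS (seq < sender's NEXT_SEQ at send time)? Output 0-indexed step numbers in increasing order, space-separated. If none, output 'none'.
Step 0: SEND seq=5000 -> fresh
Step 1: DROP seq=200 -> fresh
Step 2: SEND seq=317 -> fresh
Step 3: SEND seq=200 -> retransmit
Step 4: SEND seq=5047 -> fresh
Step 5: SEND seq=389 -> fresh
Step 6: SEND seq=5106 -> fresh
Step 7: SEND seq=5159 -> fresh

Answer: 3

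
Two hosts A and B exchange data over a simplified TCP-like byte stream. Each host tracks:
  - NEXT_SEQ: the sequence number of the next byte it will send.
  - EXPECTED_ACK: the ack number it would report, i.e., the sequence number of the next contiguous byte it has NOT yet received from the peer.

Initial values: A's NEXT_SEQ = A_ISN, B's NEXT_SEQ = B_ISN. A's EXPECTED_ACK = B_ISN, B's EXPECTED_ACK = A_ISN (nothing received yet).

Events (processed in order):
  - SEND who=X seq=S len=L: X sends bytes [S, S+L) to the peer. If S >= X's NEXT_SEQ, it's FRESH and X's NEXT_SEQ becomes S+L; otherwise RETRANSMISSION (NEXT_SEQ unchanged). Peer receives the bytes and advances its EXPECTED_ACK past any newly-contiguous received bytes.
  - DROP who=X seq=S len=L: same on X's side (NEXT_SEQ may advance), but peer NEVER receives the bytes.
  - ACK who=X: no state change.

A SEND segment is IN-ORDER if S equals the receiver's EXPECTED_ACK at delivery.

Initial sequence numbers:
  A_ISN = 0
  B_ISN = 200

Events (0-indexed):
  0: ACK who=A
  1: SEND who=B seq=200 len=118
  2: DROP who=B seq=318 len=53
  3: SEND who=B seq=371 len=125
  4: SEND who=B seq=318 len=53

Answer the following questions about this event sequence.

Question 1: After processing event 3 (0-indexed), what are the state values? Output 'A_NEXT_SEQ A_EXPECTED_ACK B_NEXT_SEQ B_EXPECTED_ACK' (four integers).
After event 0: A_seq=0 A_ack=200 B_seq=200 B_ack=0
After event 1: A_seq=0 A_ack=318 B_seq=318 B_ack=0
After event 2: A_seq=0 A_ack=318 B_seq=371 B_ack=0
After event 3: A_seq=0 A_ack=318 B_seq=496 B_ack=0

0 318 496 0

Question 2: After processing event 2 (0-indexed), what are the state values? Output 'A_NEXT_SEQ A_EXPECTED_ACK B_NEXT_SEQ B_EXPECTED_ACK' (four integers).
After event 0: A_seq=0 A_ack=200 B_seq=200 B_ack=0
After event 1: A_seq=0 A_ack=318 B_seq=318 B_ack=0
After event 2: A_seq=0 A_ack=318 B_seq=371 B_ack=0

0 318 371 0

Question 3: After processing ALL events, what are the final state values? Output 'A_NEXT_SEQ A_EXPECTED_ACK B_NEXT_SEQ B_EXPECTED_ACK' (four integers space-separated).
After event 0: A_seq=0 A_ack=200 B_seq=200 B_ack=0
After event 1: A_seq=0 A_ack=318 B_seq=318 B_ack=0
After event 2: A_seq=0 A_ack=318 B_seq=371 B_ack=0
After event 3: A_seq=0 A_ack=318 B_seq=496 B_ack=0
After event 4: A_seq=0 A_ack=496 B_seq=496 B_ack=0

Answer: 0 496 496 0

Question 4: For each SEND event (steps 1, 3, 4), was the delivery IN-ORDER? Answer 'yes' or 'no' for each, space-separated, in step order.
Step 1: SEND seq=200 -> in-order
Step 3: SEND seq=371 -> out-of-order
Step 4: SEND seq=318 -> in-order

Answer: yes no yes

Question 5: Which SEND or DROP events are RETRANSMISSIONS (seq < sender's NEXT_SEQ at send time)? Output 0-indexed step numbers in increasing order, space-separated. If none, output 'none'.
Answer: 4

Derivation:
Step 1: SEND seq=200 -> fresh
Step 2: DROP seq=318 -> fresh
Step 3: SEND seq=371 -> fresh
Step 4: SEND seq=318 -> retransmit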